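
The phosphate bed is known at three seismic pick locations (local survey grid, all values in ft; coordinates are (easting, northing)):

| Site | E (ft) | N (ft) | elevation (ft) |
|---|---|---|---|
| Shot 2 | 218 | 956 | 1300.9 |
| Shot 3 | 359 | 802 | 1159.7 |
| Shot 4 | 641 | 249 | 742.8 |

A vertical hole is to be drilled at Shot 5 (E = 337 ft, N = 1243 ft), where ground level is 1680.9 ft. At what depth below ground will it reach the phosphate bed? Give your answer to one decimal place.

Let the plane be z = a·E + b·N + c.
Shot 3−Shot 2: 141a − 154b = −141.2;  Shot 4−Shot 2: 423a − 707b = −558.1.
Solving gives a = −0.401824, b = 0.548980.
Then c = 1300.9 − a·218 − b·956 = 863.67.
At (337, 1243): z_contact = −135.41 + 682.38 + 863.67 = 1410.64 ft.
Depth below ground = 1680.9 − 1410.64 = 270.3 ft.

270.3 ft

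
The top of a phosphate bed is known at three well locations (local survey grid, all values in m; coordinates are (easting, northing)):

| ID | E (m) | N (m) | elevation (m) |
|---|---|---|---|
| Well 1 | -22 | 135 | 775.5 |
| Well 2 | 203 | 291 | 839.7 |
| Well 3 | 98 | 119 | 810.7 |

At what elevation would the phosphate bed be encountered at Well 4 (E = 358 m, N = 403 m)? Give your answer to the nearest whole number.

884 m

Let the plane be z = a·E + b·N + c.
Well 2−Well 1: 225a + 156b = 64.2;  Well 3−Well 1: 120a − 16b = 35.2.
Solving gives a = 0.29204, b = −0.00968.
Then c = 775.5 − a·-22 − b·135 = 783.23.
At (358, 403): z = 104.6 − 3.9 + 783.23 = 883.9 m.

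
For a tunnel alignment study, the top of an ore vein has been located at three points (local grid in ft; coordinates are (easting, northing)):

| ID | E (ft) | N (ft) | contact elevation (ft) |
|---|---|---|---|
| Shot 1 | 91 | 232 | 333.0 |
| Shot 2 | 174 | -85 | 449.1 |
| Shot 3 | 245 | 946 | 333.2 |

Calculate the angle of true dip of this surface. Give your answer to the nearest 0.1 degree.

38.1°

Let the plane be z = a·E + b·N + c.
Shot 2−Shot 1: 83a − 317b = 116.1;  Shot 3−Shot 1: 154a + 714b = 0.2.
Solving gives a = 0.76757, b = −0.16527.
Gradient magnitude |∇z| = √(a² + b²) = √(0.58916 + 0.02732) = 0.78516.
True dip = arctan(0.78516) = 38.1°, dipping toward WNW (azimuth ≈ 282°).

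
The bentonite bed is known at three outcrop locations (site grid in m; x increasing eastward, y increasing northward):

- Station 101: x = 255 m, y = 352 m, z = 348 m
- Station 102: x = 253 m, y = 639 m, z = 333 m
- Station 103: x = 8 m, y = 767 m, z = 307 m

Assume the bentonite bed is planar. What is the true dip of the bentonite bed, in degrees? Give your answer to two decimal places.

5.40°

Two edge vectors: Station 101→Station 102 = (-2, 287, -15), Station 101→Station 103 = (-247, 415, -41).
Normal n = (Station 101→Station 102) × (Station 101→Station 103) = (-5542, 3623, 70059).
So ∂z/∂x = −n_x/n_z = 0.07910 and ∂z/∂y = −n_y/n_z = −0.05171.
Gradient magnitude |∇z| = √(a² + b²) = √(0.00626 + 0.00267) = 0.09451.
True dip = arctan(0.09451) = 5.40°, dipping toward WNW (azimuth ≈ 303°).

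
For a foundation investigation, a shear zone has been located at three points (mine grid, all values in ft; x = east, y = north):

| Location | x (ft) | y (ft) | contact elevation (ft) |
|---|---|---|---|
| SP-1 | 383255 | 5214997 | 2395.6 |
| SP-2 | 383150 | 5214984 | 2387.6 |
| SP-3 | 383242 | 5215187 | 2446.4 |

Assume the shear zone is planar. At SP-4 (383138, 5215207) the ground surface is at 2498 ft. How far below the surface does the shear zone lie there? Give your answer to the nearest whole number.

Two edge vectors: SP-1→SP-2 = (-105, -13, -8), SP-1→SP-3 = (-13, 190, 50.8).
Normal n = (SP-1→SP-2) × (SP-1→SP-3) = (859.6, 5438, -20119).
So ∂z/∂x = −n_x/n_z = 0.04272578 and ∂z/∂y = −n_y/n_z = 0.27029176.
Intercept c from SP-1: 2395.6 − 16374.87 − 1409570.74 = −1423550.01.
At (383138, 5215207): z_contact = 16369.9 + 1409627.5 − 1423550.01 = 2447.4 ft.
Depth below ground = 2498 − 2447.4 = 51 ft.

51 ft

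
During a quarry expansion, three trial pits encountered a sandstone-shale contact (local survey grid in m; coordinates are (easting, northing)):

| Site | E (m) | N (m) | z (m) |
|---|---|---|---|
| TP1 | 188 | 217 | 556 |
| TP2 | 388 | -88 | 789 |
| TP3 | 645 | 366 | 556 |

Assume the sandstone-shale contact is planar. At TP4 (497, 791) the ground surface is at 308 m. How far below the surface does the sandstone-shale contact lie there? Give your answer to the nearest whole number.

50 m

Two edge vectors: TP1→TP2 = (200, -305, 233), TP1→TP3 = (457, 149, 0).
Normal n = (TP1→TP2) × (TP1→TP3) = (-34717, 106481, 169185).
So ∂z/∂E = −n_x/n_z = 0.20520 and ∂z/∂N = −n_y/n_z = −0.62938.
Intercept c from TP1: 556 − 38.58 + 136.57 = 654.00.
At (497, 791): z_contact = 102.0 − 497.8 + 654.00 = 258.1 m.
Depth below ground = 308 − 258.1 = 50 m.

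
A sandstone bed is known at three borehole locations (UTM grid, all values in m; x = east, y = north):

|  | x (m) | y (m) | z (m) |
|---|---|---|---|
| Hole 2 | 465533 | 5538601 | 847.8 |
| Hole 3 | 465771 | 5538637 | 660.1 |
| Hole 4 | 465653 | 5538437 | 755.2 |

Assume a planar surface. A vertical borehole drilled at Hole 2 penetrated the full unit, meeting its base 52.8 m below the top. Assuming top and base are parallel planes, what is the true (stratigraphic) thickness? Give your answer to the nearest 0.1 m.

41.5 m

Let the plane be z = a·x + b·y + c.
Hole 3−Hole 2: 238a + 36b = −187.7;  Hole 4−Hole 2: 120a − 164b = −92.6.
Solving gives a = −0.78696, b = −0.01119.
|∇z| = √(a²+b²) = 0.78704, so dip δ = arctan(0.78704) = 38.20°.
True thickness = vertical thickness × cos δ = 52.8 × cos 38.20° = 41.5 m.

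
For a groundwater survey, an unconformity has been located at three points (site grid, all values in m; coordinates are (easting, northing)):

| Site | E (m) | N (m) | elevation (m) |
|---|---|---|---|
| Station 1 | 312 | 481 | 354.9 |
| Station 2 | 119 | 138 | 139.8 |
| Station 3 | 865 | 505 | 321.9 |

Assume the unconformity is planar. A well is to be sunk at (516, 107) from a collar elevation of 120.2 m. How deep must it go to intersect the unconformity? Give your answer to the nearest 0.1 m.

Two edge vectors: Station 1→Station 2 = (-193, -343, -215.1), Station 1→Station 3 = (553, 24, -33).
Normal n = (Station 1→Station 2) × (Station 1→Station 3) = (16481.4, -125319.3, 185047).
So ∂z/∂E = −n_x/n_z = −0.08907 and ∂z/∂N = −n_y/n_z = 0.67723.
Intercept c from Station 1: 354.9 + 27.79 − 325.75 = 56.94.
At (516, 107): z_contact = −45.96 + 72.46 + 56.94 = 83.45 m.
Depth below ground = 120.2 − 83.45 = 36.8 m.

36.8 m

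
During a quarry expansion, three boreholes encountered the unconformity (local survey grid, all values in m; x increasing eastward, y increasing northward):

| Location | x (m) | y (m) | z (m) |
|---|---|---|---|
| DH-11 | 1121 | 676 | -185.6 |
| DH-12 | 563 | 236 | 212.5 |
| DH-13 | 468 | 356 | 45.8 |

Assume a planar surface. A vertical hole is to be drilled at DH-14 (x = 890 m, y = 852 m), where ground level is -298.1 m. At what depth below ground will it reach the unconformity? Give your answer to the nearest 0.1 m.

Let the plane be z = a·x + b·y + c.
DH-12−DH-11: −558a − 440b = 398.1;  DH-13−DH-11: −653a − 320b = 231.4.
Solving gives a = 0.235160, b = −1.202998.
Then c = -185.6 − a·1121 − b·676 = 364.01.
At (890, 852): z_contact = 209.29 − 1024.95 + 364.01 = -451.65 m.
Depth below ground = -298.1 − (-451.65) = 153.5 m.

153.5 m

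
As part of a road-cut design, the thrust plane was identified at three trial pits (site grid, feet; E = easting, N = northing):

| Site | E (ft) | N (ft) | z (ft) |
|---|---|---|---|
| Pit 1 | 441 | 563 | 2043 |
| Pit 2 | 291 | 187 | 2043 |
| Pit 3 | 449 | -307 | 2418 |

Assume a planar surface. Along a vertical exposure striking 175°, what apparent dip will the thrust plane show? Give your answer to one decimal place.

27.1°

Let the plane be z = a·E + b·N + c.
Pit 2−Pit 1: −150a − 376b = 0;  Pit 3−Pit 1: 8a − 870b = 375.
Solving gives a = 1.05612, b = −0.42132.
Unit vector along 175° is (sin 175°, cos 175°) = (0.0872, -0.9962).
Slope in that direction = a·(0.0872) + b·(-0.9962) = 0.51177.
Apparent dip = arctan|0.51177| = 27.1° (true dip is 48.7°, so apparent ≤ true as expected).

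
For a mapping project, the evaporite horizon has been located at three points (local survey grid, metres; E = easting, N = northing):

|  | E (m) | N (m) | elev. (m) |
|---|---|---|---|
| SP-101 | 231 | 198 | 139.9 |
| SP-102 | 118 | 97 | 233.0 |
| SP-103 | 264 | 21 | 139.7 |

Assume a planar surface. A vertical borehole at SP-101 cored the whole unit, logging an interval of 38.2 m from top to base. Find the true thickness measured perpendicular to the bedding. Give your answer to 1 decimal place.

31.0 m

Let the plane be z = a·E + b·N + c.
SP-102−SP-101: −113a − 101b = 93.1;  SP-103−SP-101: 33a − 177b = −0.2.
Solving gives a = −0.70708, b = −0.13070.
|∇z| = √(a²+b²) = 0.71905, so dip δ = arctan(0.71905) = 35.72°.
True thickness = vertical thickness × cos δ = 38.2 × cos 35.72° = 31.0 m.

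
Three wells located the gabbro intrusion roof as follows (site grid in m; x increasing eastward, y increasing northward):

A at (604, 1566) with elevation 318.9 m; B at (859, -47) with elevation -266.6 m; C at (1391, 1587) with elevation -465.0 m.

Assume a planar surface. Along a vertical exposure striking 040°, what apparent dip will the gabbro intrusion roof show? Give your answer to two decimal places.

25.97°

Two edge vectors: A→B = (255, -1613, -585.5), A→C = (787, 21, -783.9).
Normal n = (A→B) × (A→C) = (1276726.2, -260894, 1274786).
So ∂z/∂x = −n_x/n_z = −1.00152 and ∂z/∂y = −n_y/n_z = 0.20466.
Unit vector along 040° is (sin 40°, cos 40°) = (0.6428, 0.7660).
Slope in that direction = a·(0.6428) + b·(0.7660) = −0.48699.
Apparent dip = arctan|0.48699| = 25.97° (true dip is 45.6°, so apparent ≤ true as expected).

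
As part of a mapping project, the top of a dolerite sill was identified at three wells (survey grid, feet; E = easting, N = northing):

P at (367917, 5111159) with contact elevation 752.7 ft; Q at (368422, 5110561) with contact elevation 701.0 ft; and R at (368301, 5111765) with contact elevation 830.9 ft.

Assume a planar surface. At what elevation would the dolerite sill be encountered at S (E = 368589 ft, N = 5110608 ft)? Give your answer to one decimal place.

711.0 ft

Two edge vectors: P→Q = (505, -598, -51.7), P→R = (384, 606, 78.2).
Normal n = (P→Q) × (P→R) = (-15433.4, -59343.8, 535662).
So ∂z/∂E = −n_x/n_z = 0.028811825 and ∂z/∂N = −n_y/n_z = 0.110785906.
Intercept c from P: 752.7 − 10600.36 − 566244.38 = −576092.04.
At (368589, 5110608): z = 10619.7 + 566183.3 − 576092.04 = 711.0 ft.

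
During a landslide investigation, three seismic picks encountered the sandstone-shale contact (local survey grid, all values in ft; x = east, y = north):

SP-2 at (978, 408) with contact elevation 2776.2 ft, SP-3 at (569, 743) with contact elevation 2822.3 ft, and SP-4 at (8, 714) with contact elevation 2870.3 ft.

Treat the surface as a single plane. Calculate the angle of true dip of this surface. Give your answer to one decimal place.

Let the plane be z = a·x + b·y + c.
SP-3−SP-2: −409a + 335b = 46.1;  SP-4−SP-2: −970a + 306b = 94.1.
Solving gives a = −0.08717, b = 0.03118.
Gradient magnitude |∇z| = √(a² + b²) = √(0.00760 + 0.00097) = 0.09258.
True dip = arctan(0.09258) = 5.3°, dipping toward ESE (azimuth ≈ 110°).

5.3°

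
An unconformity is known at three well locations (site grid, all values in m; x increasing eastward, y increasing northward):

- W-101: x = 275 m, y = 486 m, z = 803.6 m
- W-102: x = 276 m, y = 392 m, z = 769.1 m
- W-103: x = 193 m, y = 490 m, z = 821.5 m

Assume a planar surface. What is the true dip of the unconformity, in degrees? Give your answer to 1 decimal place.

22.6°

Two edge vectors: W-101→W-102 = (1, -94, -34.5), W-101→W-103 = (-82, 4, 17.9).
Normal n = (W-101→W-102) × (W-101→W-103) = (-1544.6, 2811.1, -7704).
So ∂z/∂x = −n_x/n_z = −0.20049 and ∂z/∂y = −n_y/n_z = 0.36489.
Gradient magnitude |∇z| = √(a² + b²) = √(0.04020 + 0.13314) = 0.41634.
True dip = arctan(0.41634) = 22.6°, dipping toward SSE (azimuth ≈ 151°).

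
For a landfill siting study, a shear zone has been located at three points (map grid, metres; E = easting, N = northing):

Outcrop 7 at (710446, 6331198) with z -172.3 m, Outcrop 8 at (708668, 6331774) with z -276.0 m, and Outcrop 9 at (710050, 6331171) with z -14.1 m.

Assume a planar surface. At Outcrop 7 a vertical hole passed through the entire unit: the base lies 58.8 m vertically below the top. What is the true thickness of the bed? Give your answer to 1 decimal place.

37.4 m

Two edge vectors: Outcrop 7→Outcrop 8 = (-1778, 576, -103.7), Outcrop 7→Outcrop 9 = (-396, -27, 158.2).
Normal n = (Outcrop 7→Outcrop 8) × (Outcrop 7→Outcrop 9) = (88323.3, 322344.8, 276102).
So ∂z/∂E = −n_x/n_z = −0.31989 and ∂z/∂N = −n_y/n_z = −1.16748.
|∇z| = √(a²+b²) = 1.21052, so dip δ = arctan(1.21052) = 50.44°.
True thickness = vertical thickness × cos δ = 58.8 × cos 50.44° = 37.4 m.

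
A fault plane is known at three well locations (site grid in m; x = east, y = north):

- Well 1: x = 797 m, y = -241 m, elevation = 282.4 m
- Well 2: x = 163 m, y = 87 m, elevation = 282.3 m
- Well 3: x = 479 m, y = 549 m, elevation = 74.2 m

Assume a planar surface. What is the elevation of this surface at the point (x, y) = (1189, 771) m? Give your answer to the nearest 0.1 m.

-121.8 m

Two edge vectors: Well 1→Well 2 = (-634, 328, -0.1), Well 1→Well 3 = (-318, 790, -208.2).
Normal n = (Well 1→Well 2) × (Well 1→Well 3) = (-68210.6, -131967, -396556).
So ∂z/∂x = −n_x/n_z = −0.172007 and ∂z/∂y = −n_y/n_z = −0.332783.
Intercept c from Well 1: 282.4 + 137.09 − 80.20 = 339.29.
At (1189, 771): z = −204.5 − 256.6 + 339.29 = -121.8 m.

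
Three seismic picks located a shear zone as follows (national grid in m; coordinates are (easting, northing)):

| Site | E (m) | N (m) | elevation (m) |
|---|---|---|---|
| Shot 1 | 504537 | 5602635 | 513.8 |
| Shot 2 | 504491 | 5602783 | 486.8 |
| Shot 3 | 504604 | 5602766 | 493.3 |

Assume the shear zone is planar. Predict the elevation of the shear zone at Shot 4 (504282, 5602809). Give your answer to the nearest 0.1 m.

Let the plane be z = a·E + b·N + c.
Shot 2−Shot 1: −46a + 148b = −27;  Shot 3−Shot 1: 67a + 131b = −20.5.
Solving gives a = 0.031551876, b = −0.172625768.
Then c = 513.8 − a·504537 − b·5602635 = 951753.88.
At (504282, 5602809): z = 15911.0 − 967189.2 + 951753.88 = 475.7 m.

475.7 m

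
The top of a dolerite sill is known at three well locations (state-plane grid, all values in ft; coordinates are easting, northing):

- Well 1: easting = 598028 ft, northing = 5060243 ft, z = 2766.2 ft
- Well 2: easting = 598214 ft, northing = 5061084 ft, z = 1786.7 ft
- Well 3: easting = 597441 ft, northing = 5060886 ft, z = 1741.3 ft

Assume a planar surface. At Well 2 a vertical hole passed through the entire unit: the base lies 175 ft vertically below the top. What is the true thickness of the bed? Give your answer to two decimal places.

Two edge vectors: Well 1→Well 2 = (186, 841, -979.5), Well 1→Well 3 = (-587, 643, -1024.9).
Normal n = (Well 1→Well 2) × (Well 1→Well 3) = (-232122.4, 765597.9, 613265).
So ∂z/∂easting = −n_x/n_z = 0.37850 and ∂z/∂northing = −n_y/n_z = −1.24840.
|∇z| = √(a²+b²) = 1.30451, so dip δ = arctan(1.30451) = 52.53°.
True thickness = vertical thickness × cos δ = 175 × cos 52.53° = 106.47 ft.

106.47 ft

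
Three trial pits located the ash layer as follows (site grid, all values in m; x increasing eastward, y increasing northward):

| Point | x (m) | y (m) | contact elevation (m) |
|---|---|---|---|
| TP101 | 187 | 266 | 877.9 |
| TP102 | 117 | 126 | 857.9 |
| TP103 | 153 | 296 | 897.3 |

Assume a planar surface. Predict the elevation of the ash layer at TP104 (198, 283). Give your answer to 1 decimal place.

879.6 m

Let the plane be z = a·x + b·y + c.
TP102−TP101: −70a − 140b = −20;  TP103−TP101: −34a + 30b = 19.4.
Solving gives a = −0.30845, b = 0.29708.
Then c = 877.9 − a·187 − b·266 = 856.56.
At (198, 283): z = −61.1 + 84.1 + 856.56 = 879.6 m.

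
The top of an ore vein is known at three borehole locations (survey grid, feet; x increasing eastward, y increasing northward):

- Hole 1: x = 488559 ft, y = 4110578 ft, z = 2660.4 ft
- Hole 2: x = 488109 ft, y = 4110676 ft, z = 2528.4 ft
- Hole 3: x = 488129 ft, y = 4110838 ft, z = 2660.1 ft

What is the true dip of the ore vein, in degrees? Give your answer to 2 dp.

41.49°

Let the plane be z = a·x + b·y + c.
Hole 2−Hole 1: −450a + 98b = −132;  Hole 3−Hole 1: −430a + 260b = −0.3.
Solving gives a = 0.45806, b = 0.75641.
Gradient magnitude |∇z| = √(a² + b²) = √(0.20982 + 0.57216) = 0.88430.
True dip = arctan(0.88430) = 41.49°, dipping toward SSW (azimuth ≈ 211°).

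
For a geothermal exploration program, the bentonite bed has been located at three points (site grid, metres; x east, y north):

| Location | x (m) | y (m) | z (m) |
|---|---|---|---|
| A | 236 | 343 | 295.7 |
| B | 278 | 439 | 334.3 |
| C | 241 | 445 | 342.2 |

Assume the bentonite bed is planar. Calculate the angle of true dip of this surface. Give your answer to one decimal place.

Let the plane be z = a·x + b·y + c.
B−A: 42a + 96b = 38.6;  C−A: 5a + 102b = 46.5.
Solving gives a = −0.13849, b = 0.46267.
Gradient magnitude |∇z| = √(a² + b²) = √(0.01918 + 0.21406) = 0.48295.
True dip = arctan(0.48295) = 25.8°, dipping toward SSE (azimuth ≈ 163°).

25.8°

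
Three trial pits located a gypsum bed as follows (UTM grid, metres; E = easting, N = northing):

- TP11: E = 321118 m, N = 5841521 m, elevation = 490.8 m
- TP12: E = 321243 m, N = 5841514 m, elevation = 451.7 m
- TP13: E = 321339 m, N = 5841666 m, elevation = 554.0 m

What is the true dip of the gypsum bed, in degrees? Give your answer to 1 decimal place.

41.4°

Let the plane be z = a·E + b·N + c.
TP12−TP11: 125a − 7b = −39.1;  TP13−TP11: 221a + 145b = 63.2.
Solving gives a = −0.26571, b = 0.84084.
Gradient magnitude |∇z| = √(a² + b²) = √(0.07060 + 0.70702) = 0.88183.
True dip = arctan(0.88183) = 41.4°, dipping toward SSE (azimuth ≈ 162°).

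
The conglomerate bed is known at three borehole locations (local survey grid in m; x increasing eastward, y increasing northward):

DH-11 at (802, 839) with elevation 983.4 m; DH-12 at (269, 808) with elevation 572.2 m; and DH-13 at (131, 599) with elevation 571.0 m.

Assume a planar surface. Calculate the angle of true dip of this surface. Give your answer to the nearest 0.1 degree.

43.8°

Let the plane be z = a·x + b·y + c.
DH-12−DH-11: −533a − 31b = −411.2;  DH-13−DH-11: −671a − 240b = −412.4.
Solving gives a = 0.80195, b = −0.52377.
Gradient magnitude |∇z| = √(a² + b²) = √(0.64312 + 0.27434) = 0.95784.
True dip = arctan(0.95784) = 43.8°, dipping toward WNW (azimuth ≈ 303°).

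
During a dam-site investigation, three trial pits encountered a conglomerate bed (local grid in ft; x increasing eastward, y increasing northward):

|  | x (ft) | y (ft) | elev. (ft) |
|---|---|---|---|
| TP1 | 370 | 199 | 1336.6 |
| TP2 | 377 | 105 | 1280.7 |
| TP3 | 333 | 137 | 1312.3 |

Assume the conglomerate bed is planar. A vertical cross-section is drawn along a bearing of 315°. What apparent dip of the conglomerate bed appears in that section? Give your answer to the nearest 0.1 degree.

31.7°

Let the plane be z = a·x + b·y + c.
TP2−TP1: 7a − 94b = −55.9;  TP3−TP1: −37a − 62b = −24.3.
Solving gives a = −0.30204, b = 0.57219.
Unit vector along 315° is (sin 315°, cos 315°) = (-0.7071, 0.7071).
Slope in that direction = a·(-0.7071) + b·(0.7071) = 0.61818.
Apparent dip = arctan|0.61818| = 31.7° (true dip is 32.9°, so apparent ≤ true as expected).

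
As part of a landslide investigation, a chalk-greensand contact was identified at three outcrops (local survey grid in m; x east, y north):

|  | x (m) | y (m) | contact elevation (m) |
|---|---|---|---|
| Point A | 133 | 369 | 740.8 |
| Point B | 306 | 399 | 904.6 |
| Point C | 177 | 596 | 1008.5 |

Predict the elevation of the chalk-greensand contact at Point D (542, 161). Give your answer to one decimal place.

840.6 m

Two edge vectors: Point A→Point B = (173, 30, 163.8), Point A→Point C = (44, 227, 267.7).
Normal n = (Point A→Point B) × (Point A→Point C) = (-29151.6, -39104.9, 37951).
So ∂z/∂x = −n_x/n_z = 0.76814 and ∂z/∂y = −n_y/n_z = 1.03040.
Intercept c from Point A: 740.8 − 102.16 − 380.22 = 258.42.
At (542, 161): z = 416.3 + 165.9 + 258.42 = 840.6 m.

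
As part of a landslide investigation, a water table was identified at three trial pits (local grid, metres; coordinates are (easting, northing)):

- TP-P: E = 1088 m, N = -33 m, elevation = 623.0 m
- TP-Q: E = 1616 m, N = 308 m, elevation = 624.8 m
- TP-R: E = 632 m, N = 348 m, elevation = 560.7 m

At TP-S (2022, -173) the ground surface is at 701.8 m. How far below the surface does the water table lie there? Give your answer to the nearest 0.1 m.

Two edge vectors: TP-P→TP-Q = (528, 341, 1.8), TP-P→TP-R = (-456, 381, -62.3).
Normal n = (TP-P→TP-Q) × (TP-P→TP-R) = (-21930.1, 32073.6, 356664).
So ∂z/∂E = −n_x/n_z = 0.061487 and ∂z/∂N = −n_y/n_z = −0.089927.
Intercept c from TP-P: 623 − 66.90 − 2.97 = 553.13.
At (2022, -173): z_contact = 124.33 + 15.56 + 553.13 = 693.02 m.
Depth below ground = 701.8 − 693.02 = 8.8 m.

8.8 m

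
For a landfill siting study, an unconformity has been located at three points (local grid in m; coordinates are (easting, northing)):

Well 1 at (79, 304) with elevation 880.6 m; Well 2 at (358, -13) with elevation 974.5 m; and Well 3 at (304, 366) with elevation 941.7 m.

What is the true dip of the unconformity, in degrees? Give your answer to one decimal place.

Let the plane be z = a·E + b·N + c.
Well 2−Well 1: 279a − 317b = 93.9;  Well 3−Well 1: 225a + 62b = 61.1.
Solving gives a = 0.28424, b = −0.04604.
Gradient magnitude |∇z| = √(a² + b²) = √(0.08079 + 0.00212) = 0.28795.
True dip = arctan(0.28795) = 16.1°, dipping toward W (azimuth ≈ 279°).

16.1°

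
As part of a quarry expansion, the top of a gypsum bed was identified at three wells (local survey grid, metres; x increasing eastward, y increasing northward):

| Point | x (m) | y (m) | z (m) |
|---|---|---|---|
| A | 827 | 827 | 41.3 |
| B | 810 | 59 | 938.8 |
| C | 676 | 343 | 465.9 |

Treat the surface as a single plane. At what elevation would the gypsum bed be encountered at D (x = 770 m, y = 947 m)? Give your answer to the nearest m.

-159 m

Two edge vectors: A→B = (-17, -768, 897.5), A→C = (-151, -484, 424.6).
Normal n = (A→B) × (A→C) = (108297.2, -128304.3, -107740).
So ∂z/∂x = −n_x/n_z = 1.00517 and ∂z/∂y = −n_y/n_z = −1.19087.
Intercept c from A: 41.3 − 831.28 + 984.85 = 194.87.
At (770, 947): z = 774.0 − 1127.8 + 194.87 = -158.9 m.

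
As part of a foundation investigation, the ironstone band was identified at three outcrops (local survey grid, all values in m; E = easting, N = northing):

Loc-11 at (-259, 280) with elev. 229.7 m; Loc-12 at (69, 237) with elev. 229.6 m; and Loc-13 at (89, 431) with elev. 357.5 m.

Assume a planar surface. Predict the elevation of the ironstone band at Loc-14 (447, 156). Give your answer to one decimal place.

Let the plane be z = a·E + b·N + c.
Loc-12−Loc-11: 328a − 43b = −0.1;  Loc-13−Loc-11: 348a + 151b = 127.8.
Solving gives a = 0.08498, b = 0.65052.
Then c = 229.7 − a·-259 − b·280 = 69.56.
At (447, 156): z = 38.0 + 101.5 + 69.56 = 209.0 m.

209.0 m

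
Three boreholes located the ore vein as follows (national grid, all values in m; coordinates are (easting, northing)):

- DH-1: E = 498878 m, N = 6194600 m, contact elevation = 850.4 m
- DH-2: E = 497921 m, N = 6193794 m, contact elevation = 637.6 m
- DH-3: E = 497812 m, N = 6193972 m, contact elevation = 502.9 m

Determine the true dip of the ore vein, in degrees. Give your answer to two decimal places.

34.97°

Let the plane be z = a·E + b·N + c.
DH-2−DH-1: −957a − 806b = −212.8;  DH-3−DH-1: −1066a − 628b = −347.5.
Solving gives a = 0.56718, b = −0.40942.
Gradient magnitude |∇z| = √(a² + b²) = √(0.32170 + 0.16763) = 0.69952.
True dip = arctan(0.69952) = 34.97°, dipping toward NW (azimuth ≈ 306°).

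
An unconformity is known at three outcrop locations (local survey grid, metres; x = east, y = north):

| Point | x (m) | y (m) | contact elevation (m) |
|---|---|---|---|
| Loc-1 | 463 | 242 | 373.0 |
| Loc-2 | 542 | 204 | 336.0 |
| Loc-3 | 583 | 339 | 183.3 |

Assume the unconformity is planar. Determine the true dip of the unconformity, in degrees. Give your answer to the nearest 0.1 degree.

51.0°

Let the plane be z = a·x + b·y + c.
Loc-2−Loc-1: 79a − 38b = −37;  Loc-3−Loc-1: 120a + 97b = −189.7.
Solving gives a = −0.88338, b = −0.86282.
Gradient magnitude |∇z| = √(a² + b²) = √(0.78037 + 0.74447) = 1.23484.
True dip = arctan(1.23484) = 51.0°, dipping toward NE (azimuth ≈ 046°).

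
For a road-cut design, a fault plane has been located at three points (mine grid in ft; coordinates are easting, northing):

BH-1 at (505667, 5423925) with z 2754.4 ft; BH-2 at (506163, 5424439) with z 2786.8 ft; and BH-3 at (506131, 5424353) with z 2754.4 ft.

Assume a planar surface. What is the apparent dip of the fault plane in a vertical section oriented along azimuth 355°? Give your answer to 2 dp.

31.70°

Let the plane be z = a·easting + b·northing + c.
BH-2−BH-1: 496a + 514b = 32.4;  BH-3−BH-1: 464a + 428b = 0.
Solving gives a = −0.52912, b = 0.57363.
Unit vector along 355° is (sin 355°, cos 355°) = (-0.0872, 0.9962).
Slope in that direction = a·(-0.0872) + b·(0.9962) = 0.61756.
Apparent dip = arctan|0.61756| = 31.70° (true dip is 38.0°, so apparent ≤ true as expected).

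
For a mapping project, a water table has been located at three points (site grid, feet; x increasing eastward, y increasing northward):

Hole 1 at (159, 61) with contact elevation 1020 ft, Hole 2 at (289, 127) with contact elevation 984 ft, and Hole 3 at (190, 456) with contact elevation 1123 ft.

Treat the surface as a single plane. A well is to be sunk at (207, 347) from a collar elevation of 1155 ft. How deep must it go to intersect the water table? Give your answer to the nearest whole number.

Let the plane be z = a·x + b·y + c.
Hole 2−Hole 1: 130a + 66b = −36;  Hole 3−Hole 1: 31a + 395b = 103.
Solving gives a = −0.42629, b = 0.29422.
Then c = 1020 − a·159 − b·61 = 1069.83.
At (207, 347): z_contact = −88.2 + 102.1 + 1069.83 = 1083.7 ft.
Depth below ground = 1155 − 1083.7 = 71 ft.

71 ft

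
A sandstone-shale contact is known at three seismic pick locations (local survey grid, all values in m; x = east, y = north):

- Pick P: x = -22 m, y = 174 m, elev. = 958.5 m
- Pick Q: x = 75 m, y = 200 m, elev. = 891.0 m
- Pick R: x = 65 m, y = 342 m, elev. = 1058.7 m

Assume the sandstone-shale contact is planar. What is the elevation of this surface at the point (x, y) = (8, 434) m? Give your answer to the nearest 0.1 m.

Let the plane be z = a·x + b·y + c.
Pick Q−Pick P: 97a + 26b = −67.5;  Pick R−Pick P: 87a + 168b = 100.2.
Solving gives a = −0.99367, b = 1.11101.
Then c = 958.5 − a·-22 − b·174 = 743.32.
At (8, 434): z = −7.9 + 482.2 + 743.32 = 1217.6 m.

1217.6 m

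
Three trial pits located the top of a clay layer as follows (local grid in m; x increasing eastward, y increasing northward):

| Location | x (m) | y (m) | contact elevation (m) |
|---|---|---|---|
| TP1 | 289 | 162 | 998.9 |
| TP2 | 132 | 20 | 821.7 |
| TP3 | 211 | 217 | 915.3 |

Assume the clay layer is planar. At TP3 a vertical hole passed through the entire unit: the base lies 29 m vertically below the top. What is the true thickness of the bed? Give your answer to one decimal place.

19.5 m

Let the plane be z = a·x + b·y + c.
TP2−TP1: −157a − 142b = −177.2;  TP3−TP1: −78a + 55b = −83.6.
Solving gives a = 1.09671, b = 0.03533.
|∇z| = √(a²+b²) = 1.09728, so dip δ = arctan(1.09728) = 47.66°.
True thickness = vertical thickness × cos δ = 29 × cos 47.66° = 19.5 m.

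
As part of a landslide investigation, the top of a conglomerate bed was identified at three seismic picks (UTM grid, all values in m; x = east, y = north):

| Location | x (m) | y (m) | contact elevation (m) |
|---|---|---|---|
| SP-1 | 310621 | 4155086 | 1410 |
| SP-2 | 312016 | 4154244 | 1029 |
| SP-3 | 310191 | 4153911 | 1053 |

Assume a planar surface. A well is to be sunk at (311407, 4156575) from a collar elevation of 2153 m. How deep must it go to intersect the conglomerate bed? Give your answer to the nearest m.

Two edge vectors: SP-1→SP-2 = (1395, -842, -381), SP-1→SP-3 = (-430, -1175, -357).
Normal n = (SP-1→SP-2) × (SP-1→SP-3) = (-147081, 661845, -2001185).
So ∂z/∂x = −n_x/n_z = −0.07349695 and ∂z/∂y = −n_y/n_z = 0.33072654.
Intercept c from SP-1: 1410 + 22829.70 − 1374197.23 = −1349957.54.
At (311407, 4156575): z_contact = −22887.5 + 1374689.7 − 1349957.54 = 1844.7 m.
Depth below ground = 2153 − 1844.7 = 308 m.

308 m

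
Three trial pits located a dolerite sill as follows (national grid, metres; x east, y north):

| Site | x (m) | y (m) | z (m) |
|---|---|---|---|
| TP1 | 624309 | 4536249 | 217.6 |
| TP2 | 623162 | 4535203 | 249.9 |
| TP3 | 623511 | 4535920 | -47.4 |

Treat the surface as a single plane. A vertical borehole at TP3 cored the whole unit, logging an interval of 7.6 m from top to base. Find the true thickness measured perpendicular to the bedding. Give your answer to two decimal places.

5.49 m

Two edge vectors: TP1→TP2 = (-1147, -1046, 32.3), TP1→TP3 = (-798, -329, -265).
Normal n = (TP1→TP2) × (TP1→TP3) = (287816.7, -329730.4, -457345).
So ∂z/∂x = −n_x/n_z = 0.62932 and ∂z/∂y = −n_y/n_z = −0.72097.
|∇z| = √(a²+b²) = 0.95699, so dip δ = arctan(0.95699) = 43.74°.
True thickness = vertical thickness × cos δ = 7.6 × cos 43.74° = 5.49 m.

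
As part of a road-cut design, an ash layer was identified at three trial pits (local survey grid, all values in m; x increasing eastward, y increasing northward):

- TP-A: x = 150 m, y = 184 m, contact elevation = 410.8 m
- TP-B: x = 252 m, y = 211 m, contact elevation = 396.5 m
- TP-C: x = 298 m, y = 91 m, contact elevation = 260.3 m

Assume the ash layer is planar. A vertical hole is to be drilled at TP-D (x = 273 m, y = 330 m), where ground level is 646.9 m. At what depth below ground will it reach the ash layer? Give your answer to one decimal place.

142.0 m

Let the plane be z = a·x + b·y + c.
TP-B−TP-A: 102a + 27b = −14.3;  TP-C−TP-A: 148a − 93b = −150.5.
Solving gives a = −0.40004, b = 0.98165.
Then c = 410.8 − a·150 − b·184 = 290.18.
At (273, 330): z_contact = −109.21 + 323.94 + 290.18 = 504.92 m.
Depth below ground = 646.9 − 504.92 = 142.0 m.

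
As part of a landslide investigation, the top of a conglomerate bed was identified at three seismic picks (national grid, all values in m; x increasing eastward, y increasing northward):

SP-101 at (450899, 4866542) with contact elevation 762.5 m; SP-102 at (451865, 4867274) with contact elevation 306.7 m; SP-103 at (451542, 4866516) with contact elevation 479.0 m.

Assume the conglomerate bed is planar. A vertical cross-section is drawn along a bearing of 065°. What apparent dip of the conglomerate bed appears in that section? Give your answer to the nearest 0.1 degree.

22.7°

Two edge vectors: SP-101→SP-102 = (966, 732, -455.8), SP-101→SP-103 = (643, -26, -283.5).
Normal n = (SP-101→SP-102) × (SP-101→SP-103) = (-219372.8, -19218.4, -495792).
So ∂z/∂x = −n_x/n_z = −0.44247 and ∂z/∂y = −n_y/n_z = −0.03876.
Unit vector along 065° is (sin 65°, cos 65°) = (0.9063, 0.4226).
Slope in that direction = a·(0.9063) + b·(0.4226) = −0.41740.
Apparent dip = arctan|0.41740| = 22.7° (true dip is 23.9°, so apparent ≤ true as expected).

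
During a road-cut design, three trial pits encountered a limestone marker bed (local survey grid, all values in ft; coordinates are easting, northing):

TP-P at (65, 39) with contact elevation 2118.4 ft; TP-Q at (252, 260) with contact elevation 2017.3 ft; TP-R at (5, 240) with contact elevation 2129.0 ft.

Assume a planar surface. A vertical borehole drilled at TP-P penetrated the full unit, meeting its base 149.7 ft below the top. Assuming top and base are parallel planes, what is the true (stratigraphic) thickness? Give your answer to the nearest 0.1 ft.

Let the plane be z = a·easting + b·northing + c.
TP-Q−TP-P: 187a + 221b = −101.1;  TP-R−TP-P: −60a + 201b = 10.6.
Solving gives a = −0.44572, b = −0.08032.
|∇z| = √(a²+b²) = 0.45290, so dip δ = arctan(0.45290) = 24.37°.
True thickness = vertical thickness × cos δ = 149.7 × cos 24.37° = 136.4 ft.

136.4 ft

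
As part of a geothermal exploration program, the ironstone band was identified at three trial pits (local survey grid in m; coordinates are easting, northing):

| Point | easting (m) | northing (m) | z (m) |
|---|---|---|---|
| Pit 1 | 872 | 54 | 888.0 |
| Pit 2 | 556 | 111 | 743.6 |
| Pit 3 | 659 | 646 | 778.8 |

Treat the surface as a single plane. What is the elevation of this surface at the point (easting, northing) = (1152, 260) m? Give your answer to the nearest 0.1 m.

Let the plane be z = a·easting + b·northing + c.
Pit 2−Pit 1: −316a + 57b = −144.4;  Pit 3−Pit 1: −213a + 592b = −109.2.
Solving gives a = 0.453095, b = −0.021437.
Then c = 888 − a·872 − b·54 = 494.06.
At (1152, 260): z = 522.0 − 5.6 + 494.06 = 1010.5 m.

1010.5 m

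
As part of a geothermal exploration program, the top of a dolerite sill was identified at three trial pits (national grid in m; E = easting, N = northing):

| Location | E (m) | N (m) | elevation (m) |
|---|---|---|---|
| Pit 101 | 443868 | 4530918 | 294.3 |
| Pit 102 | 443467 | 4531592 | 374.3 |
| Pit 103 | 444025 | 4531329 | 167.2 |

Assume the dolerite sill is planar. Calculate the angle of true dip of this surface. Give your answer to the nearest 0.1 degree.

24.7°

Let the plane be z = a·E + b·N + c.
Pit 102−Pit 101: −401a + 674b = 80;  Pit 103−Pit 101: 157a + 411b = −127.1.
Solving gives a = −0.43804, b = −0.14192.
Gradient magnitude |∇z| = √(a² + b²) = √(0.19188 + 0.02014) = 0.46045.
True dip = arctan(0.46045) = 24.7°, dipping toward ENE (azimuth ≈ 072°).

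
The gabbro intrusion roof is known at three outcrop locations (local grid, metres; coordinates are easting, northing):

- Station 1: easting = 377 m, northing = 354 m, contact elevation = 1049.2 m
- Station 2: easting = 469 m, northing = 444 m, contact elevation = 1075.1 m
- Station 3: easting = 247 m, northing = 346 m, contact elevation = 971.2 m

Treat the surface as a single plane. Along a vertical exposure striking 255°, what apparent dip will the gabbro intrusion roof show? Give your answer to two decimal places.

27.03°

Let the plane be z = a·easting + b·northing + c.
Station 2−Station 1: 92a + 90b = 25.9;  Station 3−Station 1: −130a − 8b = −78.
Solving gives a = 0.62138, b = −0.34741.
Unit vector along 255° is (sin 255°, cos 255°) = (-0.9659, -0.2588).
Slope in that direction = a·(-0.9659) + b·(-0.2588) = −0.51029.
Apparent dip = arctan|0.51029| = 27.03° (true dip is 35.4°, so apparent ≤ true as expected).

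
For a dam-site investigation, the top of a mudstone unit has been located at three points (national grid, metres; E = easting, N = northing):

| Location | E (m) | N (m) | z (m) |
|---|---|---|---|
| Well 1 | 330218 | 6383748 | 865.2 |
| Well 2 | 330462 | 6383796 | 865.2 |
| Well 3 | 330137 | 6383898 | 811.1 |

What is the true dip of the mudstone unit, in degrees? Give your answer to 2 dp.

18.38°

Two edge vectors: Well 1→Well 2 = (244, 48, 0), Well 1→Well 3 = (-81, 150, -54.1).
Normal n = (Well 1→Well 2) × (Well 1→Well 3) = (-2596.8, 13200.4, 40488).
So ∂z/∂E = −n_x/n_z = 0.06414 and ∂z/∂N = −n_y/n_z = −0.32603.
Gradient magnitude |∇z| = √(a² + b²) = √(0.00411 + 0.10630) = 0.33228.
True dip = arctan(0.33228) = 18.38°, dipping toward N (azimuth ≈ 349°).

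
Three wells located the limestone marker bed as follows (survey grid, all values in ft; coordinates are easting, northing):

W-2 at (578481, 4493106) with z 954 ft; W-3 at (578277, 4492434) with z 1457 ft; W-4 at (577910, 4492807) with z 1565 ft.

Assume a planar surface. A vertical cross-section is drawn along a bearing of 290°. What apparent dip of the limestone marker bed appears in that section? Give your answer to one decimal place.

Let the plane be z = a·easting + b·northing + c.
W-3−W-2: −204a − 672b = 503;  W-4−W-2: −571a − 299b = 611.
Solving gives a = −0.80627, b = −0.50375.
Unit vector along 290° is (sin 290°, cos 290°) = (-0.9397, 0.3420).
Slope in that direction = a·(-0.9397) + b·(0.3420) = 0.58535.
Apparent dip = arctan|0.58535| = 30.3° (true dip is 43.6°, so apparent ≤ true as expected).

30.3°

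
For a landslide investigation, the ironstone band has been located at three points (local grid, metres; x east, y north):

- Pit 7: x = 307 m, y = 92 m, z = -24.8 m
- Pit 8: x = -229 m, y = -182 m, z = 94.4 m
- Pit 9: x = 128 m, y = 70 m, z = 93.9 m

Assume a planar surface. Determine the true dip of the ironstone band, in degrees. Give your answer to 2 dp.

54.27°

Two edge vectors: Pit 7→Pit 8 = (-536, -274, 119.2), Pit 7→Pit 9 = (-179, -22, 118.7).
Normal n = (Pit 7→Pit 8) × (Pit 7→Pit 9) = (-29901.4, 42286.4, -37254).
So ∂z/∂x = −n_x/n_z = −0.80264 and ∂z/∂y = −n_y/n_z = 1.13508.
Gradient magnitude |∇z| = √(a² + b²) = √(0.64422 + 1.28841) = 1.39019.
True dip = arctan(1.39019) = 54.27°, dipping toward SE (azimuth ≈ 145°).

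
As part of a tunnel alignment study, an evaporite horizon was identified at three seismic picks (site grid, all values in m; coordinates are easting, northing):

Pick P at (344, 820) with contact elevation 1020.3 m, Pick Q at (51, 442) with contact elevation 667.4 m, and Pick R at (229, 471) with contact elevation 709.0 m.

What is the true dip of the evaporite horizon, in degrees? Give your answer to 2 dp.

Let the plane be z = a·easting + b·northing + c.
Pick Q−Pick P: −293a − 378b = −352.9;  Pick R−Pick P: −115a − 349b = −311.3.
Solving gives a = 0.09340, b = 0.86120.
Gradient magnitude |∇z| = √(a² + b²) = √(0.00872 + 0.74167) = 0.86625.
True dip = arctan(0.86625) = 40.90°, dipping toward S (azimuth ≈ 186°).

40.90°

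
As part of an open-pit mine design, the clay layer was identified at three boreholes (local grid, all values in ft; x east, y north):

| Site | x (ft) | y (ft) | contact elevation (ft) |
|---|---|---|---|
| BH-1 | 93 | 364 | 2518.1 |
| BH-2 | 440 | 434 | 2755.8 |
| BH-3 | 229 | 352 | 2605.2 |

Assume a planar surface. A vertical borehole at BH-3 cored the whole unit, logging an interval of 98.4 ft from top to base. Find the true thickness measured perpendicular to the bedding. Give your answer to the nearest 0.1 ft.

81.7 ft

Two edge vectors: BH-1→BH-2 = (347, 70, 237.7), BH-1→BH-3 = (136, -12, 87.1).
Normal n = (BH-1→BH-2) × (BH-1→BH-3) = (8949.4, 2103.5, -13684).
So ∂z/∂x = −n_x/n_z = 0.65400 and ∂z/∂y = −n_y/n_z = 0.15372.
|∇z| = √(a²+b²) = 0.67183, so dip δ = arctan(0.67183) = 33.89°.
True thickness = vertical thickness × cos δ = 98.4 × cos 33.89° = 81.7 ft.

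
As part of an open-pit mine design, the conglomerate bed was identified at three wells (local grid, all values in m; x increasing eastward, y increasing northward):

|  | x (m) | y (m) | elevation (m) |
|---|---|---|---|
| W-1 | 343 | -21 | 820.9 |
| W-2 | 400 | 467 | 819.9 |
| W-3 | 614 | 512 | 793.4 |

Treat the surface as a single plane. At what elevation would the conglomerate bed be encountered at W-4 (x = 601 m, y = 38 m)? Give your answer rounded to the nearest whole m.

Let the plane be z = a·x + b·y + c.
W-2−W-1: 57a + 488b = −1;  W-3−W-1: 271a + 533b = −27.5.
Solving gives a = −0.12651, b = 0.01273.
Then c = 820.9 − a·343 − b·-21 = 864.56.
At (601, 38): z = −76.0 + 0.5 + 864.56 = 789.0 m.

789 m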